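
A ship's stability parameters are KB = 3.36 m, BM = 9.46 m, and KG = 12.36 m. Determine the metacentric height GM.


Formula: GM = KB + BM - KG
Step 1 — KM = KB + BM = 3.36 + 9.46 = 12.82 m
Step 2 — GM = KM - KG = 12.82 - 12.36 = 0.46 m

0.46 m


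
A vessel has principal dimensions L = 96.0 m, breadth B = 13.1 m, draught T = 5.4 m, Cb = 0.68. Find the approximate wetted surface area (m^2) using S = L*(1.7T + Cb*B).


Formula: S = 1.7*L*T + V/T with V = Cb*L*B*T, i.e. S = L * (1.7*T + Cb*B)
Step 1 — 1.7*T = 1.7 * 5.4 = 9.18 m
Step 2 — Cb*B = 0.68 * 13.1 = 8.908 m
Step 3 — 1.7*T + Cb*B = 9.18 + 8.908 = 18.088 m
Step 4 — S = 96.0 * 18.088 ≈ 1736.4 m^2 (5 s.f.)

1736.4 m^2


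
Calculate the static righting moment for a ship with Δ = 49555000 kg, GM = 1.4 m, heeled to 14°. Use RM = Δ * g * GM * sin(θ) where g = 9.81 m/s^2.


Formula: GZ = GM * sin(theta); RM = disp * g * GZ
Step 1 — GZ = 1.4 * sin(14°) = 1.4 * 0.241922 = 0.338691 m
Step 2 — RM = 49555000 * 9.81 * 0.338691 ≈ 164650000 N·m (5 s.f.)

164650000 N·m


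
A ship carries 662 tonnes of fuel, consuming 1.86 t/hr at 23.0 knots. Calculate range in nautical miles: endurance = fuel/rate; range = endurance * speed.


Formula: endurance = fuel / rate; range = endurance * speed
Step 1 — endurance = 662 / 1.86 = 355.914 hours
Step 2 — range = 355.914 * 23.0 ≈ 8186.0 nautical miles (5 s.f.)

8186.0 NM


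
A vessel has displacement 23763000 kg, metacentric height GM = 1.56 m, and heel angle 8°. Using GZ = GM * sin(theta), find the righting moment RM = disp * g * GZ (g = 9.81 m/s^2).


Formula: GZ = GM * sin(theta); RM = disp * g * GZ
Step 1 — GZ = 1.56 * sin(8°) = 1.56 * 0.139173 = 0.21711 m
Step 2 — RM = 23763000 * 9.81 * 0.21711 ≈ 50612000 N·m (5 s.f.)

50612000 N·m


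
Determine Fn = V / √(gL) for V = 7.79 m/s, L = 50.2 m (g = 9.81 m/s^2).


Formula: Fn = V / sqrt(g * L)
Step 1 — g * L = 9.81 * 50.2 = 492.462
Step 2 — sqrt(g * L) = sqrt(492.462) = 22.191485
Step 3 — Fn = 7.79 / 22.191485 ≈ 0.35104 (5 s.f.)

0.35104


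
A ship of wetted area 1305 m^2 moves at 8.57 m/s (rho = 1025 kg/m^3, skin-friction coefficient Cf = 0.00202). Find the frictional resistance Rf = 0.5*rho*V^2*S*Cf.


Formula: Rf = 0.5 * rho * V^2 * S * Cf
Step 1 — V^2 = 8.57^2 = 73.4449
Step 2 — 0.5 * rho * V^2 = 0.5 * 1025 * 73.4449 = 37640.51125
Step 3 — Rf = 37640.51125 * 1305 * 0.00202 ≈ 99224 N (5 s.f.)

99224 N


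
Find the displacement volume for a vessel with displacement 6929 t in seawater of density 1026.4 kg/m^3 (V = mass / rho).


Formula: V = mass / rho
Step 1 — convert tonnes to kg: 6929 t * 1000 = 6929000 kg
Step 2 — V = 6929000 / 1026.4 ≈ 6750.8 m^3 (5 s.f.)

6750.8 m^3


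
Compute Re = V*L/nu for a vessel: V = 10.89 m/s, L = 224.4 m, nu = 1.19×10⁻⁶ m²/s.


Formula: Re = V * L / nu
Step 1 — V * L = 10.89 * 224.4 = 2443.716 m^2/s
Step 2 — Re = 2443.716 / 1.19e-6 = 2.05e+09

2.05e+09


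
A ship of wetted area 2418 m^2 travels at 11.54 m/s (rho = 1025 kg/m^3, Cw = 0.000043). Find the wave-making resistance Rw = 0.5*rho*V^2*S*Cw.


Formula: Rw = 0.5 * rho * V^2 * S * Cw
Step 1 — V^2 = 11.54^2 = 133.1716
Step 2 — 0.5 * rho * V^2 = 0.5 * 1025 * 133.1716 = 68250.445
Step 3 — Rw = 68250.445 * 2418 * 0.000043 ≈ 7096.3 N (5 s.f.)

7096.3 N


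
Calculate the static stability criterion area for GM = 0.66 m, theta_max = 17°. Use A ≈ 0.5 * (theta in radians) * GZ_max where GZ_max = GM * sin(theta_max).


Formula: GZ_max = GM * sin(theta); Area = 0.5 * theta_rad * GZ_max
Step 1 — GZ_max = 0.66 * sin(17°) = 0.66 * 0.292372 = 0.192966 m
Step 2 — theta_rad = 17 * pi/180 = 0.296706 rad
Step 3 — Area = 0.5 * 0.296706 * 0.192966 ≈ 0.028627 m·rad (5 s.f.)

0.028627 m·rad


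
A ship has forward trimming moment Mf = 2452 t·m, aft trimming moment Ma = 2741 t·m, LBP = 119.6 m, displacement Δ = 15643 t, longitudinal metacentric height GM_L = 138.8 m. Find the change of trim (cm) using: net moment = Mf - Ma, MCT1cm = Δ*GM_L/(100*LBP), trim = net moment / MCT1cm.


Formula: net trimming moment = Mf - Ma; MCT1cm = Δ*GM_L/(100*LBP); trim = net moment / MCT1cm
Step 1 — net trimming moment = 2452 - 2741 = -289 t·m
Step 2 — MCT1cm = 15643 * 138.8 / (100 * 119.6) = 181.5425 t·m/cm
Step 3 — trim = -289 / 181.5425 ≈ -1.5919 cm (5 s.f.)

-1.5919 cm


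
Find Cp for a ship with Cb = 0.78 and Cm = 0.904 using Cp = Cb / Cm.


Formula: Cp = Cb / Cm
Substituting: Cp = 0.78 / 0.904
Result: Cp ≈ 0.86283 (5 s.f.)

0.86283


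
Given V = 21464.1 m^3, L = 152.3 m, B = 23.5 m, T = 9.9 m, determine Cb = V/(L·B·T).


Formula: Cb = V / (L * B * T)
Step 1 — L * B * T = 152.3 * 23.5 * 9.9 = 35432.595 m^3
Step 2 — Cb = 21464.1 / 35432.595 ≈ 0.60577 (5 s.f.)

0.60577


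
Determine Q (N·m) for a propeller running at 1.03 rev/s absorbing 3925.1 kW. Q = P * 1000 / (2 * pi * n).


Formula: Q = P_W / (2 * pi * n)
Step 1 — P_W = 3925.1 kW * 1000 = 3925100.0 W
Step 2 — 2 * pi * n = 2 * pi * 1.03 = 6.471681
Step 3 — Q = 3925100.0 / 6.471681 ≈ 606500 N·m (5 s.f.)

606500 N·m


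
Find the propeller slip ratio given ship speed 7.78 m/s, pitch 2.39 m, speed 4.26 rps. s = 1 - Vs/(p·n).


Formula: s = 1 - Vs / (p * n)
Step 1 — p * n = 2.39 * 4.26 = 10.1814
Step 2 — Vs / (p*n) = 7.78 / 10.1814 = 0.764139 (6 d.p.)
Step 3 — s = 1 - 0.764139 = 0.235861

0.235861


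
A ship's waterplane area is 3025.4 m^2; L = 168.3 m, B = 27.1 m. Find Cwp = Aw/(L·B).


Formula: Cwp = Aw / (L * B)
Step 1 — L * B = 168.3 * 27.1 = 4560.93 m^2
Step 2 — Cwp = 3025.4 / 4560.93 ≈ 0.66333 (5 s.f.)

0.66333


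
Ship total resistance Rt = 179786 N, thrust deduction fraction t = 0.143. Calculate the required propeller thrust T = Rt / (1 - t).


Formula: T = Rt / (1 - t)
Step 1 — (1 - t) = 1 - 0.143 = 0.857
Step 2 — T = 179786 / 0.857 ≈ 209790 N (5 s.f.)

209790 N


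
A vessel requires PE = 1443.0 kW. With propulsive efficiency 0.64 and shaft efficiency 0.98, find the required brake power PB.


Formula: PB = PE / (eta_D * eta_S)
Step 1 — combined efficiency = eta_D * eta_S = 0.64 * 0.98 = 0.6272
Step 2 — PB = 1443.0 / 0.6272 ≈ 2300.7 kW (5 s.f.)

2300.7 kW


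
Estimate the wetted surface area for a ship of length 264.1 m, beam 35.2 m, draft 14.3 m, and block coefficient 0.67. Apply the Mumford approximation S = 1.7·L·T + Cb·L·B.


Formula: S = 1.7*L*T + V/T with V = Cb*L*B*T, i.e. S = L * (1.7*T + Cb*B)
Step 1 — 1.7*T = 1.7 * 14.3 = 24.31 m
Step 2 — Cb*B = 0.67 * 35.2 = 23.584 m
Step 3 — 1.7*T + Cb*B = 24.31 + 23.584 = 47.894 m
Step 4 — S = 264.1 * 47.894 ≈ 12649 m^2 (5 s.f.)

12649 m^2


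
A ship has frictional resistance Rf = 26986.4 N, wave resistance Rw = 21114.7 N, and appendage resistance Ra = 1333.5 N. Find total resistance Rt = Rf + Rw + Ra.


Formula: Rt = Rf + Rw + Ra
Substituting: Rt = 26986.4 + 21114.7 + 1333.5
Result: Rt = 49434.6 N

49434.6 N


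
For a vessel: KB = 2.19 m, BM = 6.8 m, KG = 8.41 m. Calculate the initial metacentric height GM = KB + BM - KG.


Formula: GM = KB + BM - KG
Step 1 — KM = KB + BM = 2.19 + 6.8 = 8.99 m
Step 2 — GM = KM - KG = 8.99 - 8.41 = 0.58 m

0.58 m


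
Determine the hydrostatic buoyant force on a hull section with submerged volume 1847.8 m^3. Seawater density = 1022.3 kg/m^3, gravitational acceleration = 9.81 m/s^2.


Formula: Fb = rho * g * V
Substituting: Fb = 1022.3 * 9.81 * 1847.8
Intermediate: 1022.3 * 9.81 = 10028.763
Result: Fb = 10028.763 * 1847.8 ≈ 18531000 N (5 s.f.)

18531000 N


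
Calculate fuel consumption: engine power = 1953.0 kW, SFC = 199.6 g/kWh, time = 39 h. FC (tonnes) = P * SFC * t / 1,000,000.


Formula: FC (tonnes) = P * SFC * t / 1,000,000
Step 1 — P * SFC * t = 1953.0 * 199.6 * 39 = 15202933.2 g
Step 2 — FC (tonnes) = 15202933.2 / 1,000,000 ≈ 15.203 tonnes (5 s.f.)

15.203 tonnes


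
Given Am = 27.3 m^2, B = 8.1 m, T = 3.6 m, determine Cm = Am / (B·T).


Formula: Cm = Am / (B * T)
Step 1 — B * T = 8.1 * 3.6 = 29.16 m^2
Step 2 — Cm = 27.3 / 29.16 ≈ 0.93621 (5 s.f.)

0.93621


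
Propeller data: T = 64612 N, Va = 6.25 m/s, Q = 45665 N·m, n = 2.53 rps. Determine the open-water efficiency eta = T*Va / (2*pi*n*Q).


Formula: eta = T * Va / (2 * pi * n * Q)
Step 1 — numerator = T * Va = 64612 * 6.25 = 403825.0
Step 2 — 2 * pi * n = 2 * pi * 2.53 = 15.896459
Step 3 — denominator = 15.896459 * 45665 = 725911.8
Step 4 — eta = 403825.0 / 725911.8 ≈ 0.55630 (5 s.f.)

0.55630


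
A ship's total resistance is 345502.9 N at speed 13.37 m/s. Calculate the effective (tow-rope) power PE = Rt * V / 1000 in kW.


Formula: PE = Rt * V / 1000 (kW)
Step 1 — PE (W) = 345502.9 * 13.37 = 4619373.773 W
Step 2 — PE (kW) = 4619373.773 / 1000 ≈ 4619.4 kW (5 s.f.)

4619.4 kW


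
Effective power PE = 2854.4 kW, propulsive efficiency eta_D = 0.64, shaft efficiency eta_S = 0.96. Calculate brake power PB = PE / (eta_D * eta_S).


Formula: PB = PE / (eta_D * eta_S)
Step 1 — combined efficiency = eta_D * eta_S = 0.64 * 0.96 = 0.6144
Step 2 — PB = 2854.4 / 0.6144 ≈ 4645.8 kW (5 s.f.)

4645.8 kW


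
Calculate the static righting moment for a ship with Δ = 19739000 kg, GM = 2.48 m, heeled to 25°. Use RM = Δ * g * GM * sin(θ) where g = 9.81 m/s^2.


Formula: GZ = GM * sin(theta); RM = disp * g * GZ
Step 1 — GZ = 2.48 * sin(25°) = 2.48 * 0.422618 = 1.048093 m
Step 2 — RM = 19739000 * 9.81 * 1.048093 ≈ 202950000 N·m (5 s.f.)

202950000 N·m


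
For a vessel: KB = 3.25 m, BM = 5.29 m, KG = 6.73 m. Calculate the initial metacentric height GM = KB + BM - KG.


Formula: GM = KB + BM - KG
Step 1 — KM = KB + BM = 3.25 + 5.29 = 8.54 m
Step 2 — GM = KM - KG = 8.54 - 6.73 = 1.81 m

1.81 m


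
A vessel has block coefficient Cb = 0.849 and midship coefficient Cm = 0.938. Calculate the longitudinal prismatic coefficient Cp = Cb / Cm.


Formula: Cp = Cb / Cm
Substituting: Cp = 0.849 / 0.938
Result: Cp ≈ 0.90512 (5 s.f.)

0.90512


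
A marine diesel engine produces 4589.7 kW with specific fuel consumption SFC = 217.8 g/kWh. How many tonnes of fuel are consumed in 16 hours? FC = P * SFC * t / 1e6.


Formula: FC (tonnes) = P * SFC * t / 1,000,000
Step 1 — P * SFC * t = 4589.7 * 217.8 * 16 = 15994186.56 g
Step 2 — FC (tonnes) = 15994186.56 / 1,000,000 ≈ 15.994 tonnes (5 s.f.)

15.994 tonnes


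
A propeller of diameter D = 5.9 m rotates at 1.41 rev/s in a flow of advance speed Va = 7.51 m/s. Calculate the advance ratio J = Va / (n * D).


Formula: J = Va / (n * D)
Step 1 — n * D = 1.41 * 5.9 = 8.319
Step 2 — J = 7.51 / 8.319 ≈ 0.90275 (5 s.f.)

0.90275


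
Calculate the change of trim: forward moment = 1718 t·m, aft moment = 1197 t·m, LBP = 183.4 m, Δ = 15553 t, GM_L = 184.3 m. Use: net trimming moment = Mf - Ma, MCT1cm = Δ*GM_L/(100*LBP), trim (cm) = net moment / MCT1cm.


Formula: net trimming moment = Mf - Ma; MCT1cm = Δ*GM_L/(100*LBP); trim = net moment / MCT1cm
Step 1 — net trimming moment = 1718 - 1197 = 521 t·m
Step 2 — MCT1cm = 15553 * 184.3 / (100 * 183.4) = 156.2932 t·m/cm
Step 3 — trim = 521 / 156.2932 ≈ 3.3335 cm (5 s.f.)

3.3335 cm


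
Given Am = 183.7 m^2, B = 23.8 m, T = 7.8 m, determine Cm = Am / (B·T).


Formula: Cm = Am / (B * T)
Step 1 — B * T = 23.8 * 7.8 = 185.64 m^2
Step 2 — Cm = 183.7 / 185.64 ≈ 0.98955 (5 s.f.)

0.98955


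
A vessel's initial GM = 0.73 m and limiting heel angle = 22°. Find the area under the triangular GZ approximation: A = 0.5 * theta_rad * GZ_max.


Formula: GZ_max = GM * sin(theta); Area = 0.5 * theta_rad * GZ_max
Step 1 — GZ_max = 0.73 * sin(22°) = 0.73 * 0.374607 = 0.273463 m
Step 2 — theta_rad = 22 * pi/180 = 0.383972 rad
Step 3 — Area = 0.5 * 0.383972 * 0.273463 ≈ 0.052501 m·rad (5 s.f.)

0.052501 m·rad


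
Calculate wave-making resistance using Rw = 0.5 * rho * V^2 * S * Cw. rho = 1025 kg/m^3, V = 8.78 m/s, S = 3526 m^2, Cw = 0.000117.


Formula: Rw = 0.5 * rho * V^2 * S * Cw
Step 1 — V^2 = 8.78^2 = 77.0884
Step 2 — 0.5 * rho * V^2 = 0.5 * 1025 * 77.0884 = 39507.805
Step 3 — Rw = 39507.805 * 3526 * 0.000117 ≈ 16299 N (5 s.f.)

16299 N


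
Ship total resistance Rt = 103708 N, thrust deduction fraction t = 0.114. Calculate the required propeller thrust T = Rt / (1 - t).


Formula: T = Rt / (1 - t)
Step 1 — (1 - t) = 1 - 0.114 = 0.886
Step 2 — T = 103708 / 0.886 ≈ 117050 N (5 s.f.)

117050 N


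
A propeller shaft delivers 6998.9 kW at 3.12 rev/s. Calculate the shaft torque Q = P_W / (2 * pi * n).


Formula: Q = P_W / (2 * pi * n)
Step 1 — P_W = 6998.9 kW * 1000 = 6998900.0 W
Step 2 — 2 * pi * n = 2 * pi * 3.12 = 19.603538
Step 3 — Q = 6998900.0 / 19.603538 ≈ 357020 N·m (5 s.f.)

357020 N·m


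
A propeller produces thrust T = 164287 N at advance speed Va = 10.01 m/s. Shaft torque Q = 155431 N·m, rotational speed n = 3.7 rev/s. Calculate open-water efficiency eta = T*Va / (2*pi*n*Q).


Formula: eta = T * Va / (2 * pi * n * Q)
Step 1 — numerator = T * Va = 164287 * 10.01 = 1644512.87
Step 2 — 2 * pi * n = 2 * pi * 3.7 = 23.247786
Step 3 — denominator = 23.247786 * 155431 = 3613426.63
Step 4 — eta = 1644512.87 / 3613426.63 ≈ 0.45511 (5 s.f.)

0.45511


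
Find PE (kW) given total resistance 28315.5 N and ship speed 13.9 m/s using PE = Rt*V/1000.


Formula: PE = Rt * V / 1000 (kW)
Step 1 — PE (W) = 28315.5 * 13.9 = 393585.45 W
Step 2 — PE (kW) = 393585.45 / 1000 ≈ 393.59 kW (5 s.f.)

393.59 kW


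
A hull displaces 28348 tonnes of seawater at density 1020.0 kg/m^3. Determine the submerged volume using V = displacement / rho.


Formula: V = mass / rho
Step 1 — convert tonnes to kg: 28348 t * 1000 = 28348000 kg
Step 2 — V = 28348000 / 1020.0 ≈ 27792 m^3 (5 s.f.)

27792 m^3


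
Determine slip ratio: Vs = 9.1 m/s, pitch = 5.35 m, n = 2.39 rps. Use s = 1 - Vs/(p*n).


Formula: s = 1 - Vs / (p * n)
Step 1 — p * n = 5.35 * 2.39 = 12.7865
Step 2 — Vs / (p*n) = 9.1 / 12.7865 = 0.711688 (6 d.p.)
Step 3 — s = 1 - 0.711688 = 0.288312

0.288312


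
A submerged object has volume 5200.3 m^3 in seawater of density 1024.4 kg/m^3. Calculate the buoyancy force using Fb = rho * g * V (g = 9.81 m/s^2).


Formula: Fb = rho * g * V
Substituting: Fb = 1024.4 * 9.81 * 5200.3
Intermediate: 1024.4 * 9.81 = 10049.364
Result: Fb = 10049.364 * 5200.3 ≈ 52260000 N (5 s.f.)

52260000 N


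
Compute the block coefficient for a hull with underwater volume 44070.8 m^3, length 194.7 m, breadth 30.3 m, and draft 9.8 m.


Formula: Cb = V / (L * B * T)
Step 1 — L * B * T = 194.7 * 30.3 * 9.8 = 57814.218 m^3
Step 2 — Cb = 44070.8 / 57814.218 ≈ 0.76228 (5 s.f.)

0.76228


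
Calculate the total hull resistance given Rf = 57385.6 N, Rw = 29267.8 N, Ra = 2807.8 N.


Formula: Rt = Rf + Rw + Ra
Substituting: Rt = 57385.6 + 29267.8 + 2807.8
Result: Rt = 89461.2 N

89461.2 N


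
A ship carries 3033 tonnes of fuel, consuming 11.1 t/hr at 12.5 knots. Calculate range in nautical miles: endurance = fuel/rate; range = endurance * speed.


Formula: endurance = fuel / rate; range = endurance * speed
Step 1 — endurance = 3033 / 11.1 = 273.2432 hours
Step 2 — range = 273.2432 * 12.5 ≈ 3415.5 nautical miles (5 s.f.)

3415.5 NM


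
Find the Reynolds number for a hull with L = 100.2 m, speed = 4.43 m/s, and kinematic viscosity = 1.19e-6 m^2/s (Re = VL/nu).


Formula: Re = V * L / nu
Step 1 — V * L = 4.43 * 100.2 = 443.886 m^2/s
Step 2 — Re = 443.886 / 1.19e-6 = 3.73e+08

3.73e+08


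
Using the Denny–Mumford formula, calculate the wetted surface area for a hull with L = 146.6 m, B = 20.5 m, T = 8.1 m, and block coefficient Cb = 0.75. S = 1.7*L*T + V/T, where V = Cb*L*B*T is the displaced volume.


Formula: S = 1.7*L*T + V/T with V = Cb*L*B*T, i.e. S = L * (1.7*T + Cb*B)
Step 1 — 1.7*T = 1.7 * 8.1 = 13.77 m
Step 2 — Cb*B = 0.75 * 20.5 = 15.375 m
Step 3 — 1.7*T + Cb*B = 13.77 + 15.375 = 29.145 m
Step 4 — S = 146.6 * 29.145 ≈ 4272.7 m^2 (5 s.f.)

4272.7 m^2


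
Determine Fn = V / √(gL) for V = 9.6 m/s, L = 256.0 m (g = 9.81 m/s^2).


Formula: Fn = V / sqrt(g * L)
Step 1 — g * L = 9.81 * 256.0 = 2511.36
Step 2 — sqrt(g * L) = sqrt(2511.36) = 50.113471
Step 3 — Fn = 9.6 / 50.113471 ≈ 0.19157 (5 s.f.)

0.19157


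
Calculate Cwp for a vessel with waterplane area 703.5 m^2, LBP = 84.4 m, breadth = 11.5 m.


Formula: Cwp = Aw / (L * B)
Step 1 — L * B = 84.4 * 11.5 = 970.6 m^2
Step 2 — Cwp = 703.5 / 970.6 ≈ 0.72481 (5 s.f.)

0.72481


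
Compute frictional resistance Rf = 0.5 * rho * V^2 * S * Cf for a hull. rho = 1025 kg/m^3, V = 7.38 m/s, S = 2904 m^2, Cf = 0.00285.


Formula: Rf = 0.5 * rho * V^2 * S * Cf
Step 1 — V^2 = 7.38^2 = 54.4644
Step 2 — 0.5 * rho * V^2 = 0.5 * 1025 * 54.4644 = 27913.005
Step 3 — Rf = 27913.005 * 2904 * 0.00285 ≈ 231020 N (5 s.f.)

231020 N


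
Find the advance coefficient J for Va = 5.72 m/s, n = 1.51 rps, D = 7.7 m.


Formula: J = Va / (n * D)
Step 1 — n * D = 1.51 * 7.7 = 11.627
Step 2 — J = 5.72 / 11.627 ≈ 0.49196 (5 s.f.)

0.49196


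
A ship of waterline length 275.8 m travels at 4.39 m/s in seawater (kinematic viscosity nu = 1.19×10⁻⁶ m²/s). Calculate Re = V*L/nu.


Formula: Re = V * L / nu
Step 1 — V * L = 4.39 * 275.8 = 1210.762 m^2/s
Step 2 — Re = 1210.762 / 1.19e-6 = 1.02e+09

1.02e+09


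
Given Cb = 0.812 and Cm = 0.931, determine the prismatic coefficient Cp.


Formula: Cp = Cb / Cm
Substituting: Cp = 0.812 / 0.931
Result: Cp ≈ 0.87218 (5 s.f.)

0.87218


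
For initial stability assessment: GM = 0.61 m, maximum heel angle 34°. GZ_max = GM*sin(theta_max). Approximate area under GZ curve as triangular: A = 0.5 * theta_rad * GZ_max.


Formula: GZ_max = GM * sin(theta); Area = 0.5 * theta_rad * GZ_max
Step 1 — GZ_max = 0.61 * sin(34°) = 0.61 * 0.559193 = 0.341108 m
Step 2 — theta_rad = 34 * pi/180 = 0.593412 rad
Step 3 — Area = 0.5 * 0.593412 * 0.341108 ≈ 0.10121 m·rad (5 s.f.)

0.10121 m·rad


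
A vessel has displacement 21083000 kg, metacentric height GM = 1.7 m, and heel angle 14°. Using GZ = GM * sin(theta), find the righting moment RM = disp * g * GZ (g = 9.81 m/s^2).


Formula: GZ = GM * sin(theta); RM = disp * g * GZ
Step 1 — GZ = 1.7 * sin(14°) = 1.7 * 0.241922 = 0.411267 m
Step 2 — RM = 21083000 * 9.81 * 0.411267 ≈ 85060000 N·m (5 s.f.)

85060000 N·m


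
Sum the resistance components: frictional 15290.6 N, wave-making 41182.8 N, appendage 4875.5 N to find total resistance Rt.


Formula: Rt = Rf + Rw + Ra
Substituting: Rt = 15290.6 + 41182.8 + 4875.5
Result: Rt = 61348.9 N

61348.9 N


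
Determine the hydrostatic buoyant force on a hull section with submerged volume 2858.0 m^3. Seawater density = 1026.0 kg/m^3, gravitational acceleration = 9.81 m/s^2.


Formula: Fb = rho * g * V
Substituting: Fb = 1026.0 * 9.81 * 2858.0
Intermediate: 1026.0 * 9.81 = 10065.06
Result: Fb = 10065.06 * 2858.0 ≈ 28766000 N (5 s.f.)

28766000 N


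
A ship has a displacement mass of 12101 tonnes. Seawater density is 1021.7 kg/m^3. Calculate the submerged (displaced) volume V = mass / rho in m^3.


Formula: V = mass / rho
Step 1 — convert tonnes to kg: 12101 t * 1000 = 12101000 kg
Step 2 — V = 12101000 / 1021.7 ≈ 11844 m^3 (5 s.f.)

11844 m^3


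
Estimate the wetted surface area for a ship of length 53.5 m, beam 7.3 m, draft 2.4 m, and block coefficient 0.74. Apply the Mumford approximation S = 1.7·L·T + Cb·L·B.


Formula: S = 1.7*L*T + V/T with V = Cb*L*B*T, i.e. S = L * (1.7*T + Cb*B)
Step 1 — 1.7*T = 1.7 * 2.4 = 4.08 m
Step 2 — Cb*B = 0.74 * 7.3 = 5.402 m
Step 3 — 1.7*T + Cb*B = 4.08 + 5.402 = 9.482 m
Step 4 — S = 53.5 * 9.482 ≈ 507.29 m^2 (5 s.f.)

507.29 m^2


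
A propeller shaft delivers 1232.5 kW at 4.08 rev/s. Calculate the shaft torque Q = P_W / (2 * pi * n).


Formula: Q = P_W / (2 * pi * n)
Step 1 — P_W = 1232.5 kW * 1000 = 1232500.0 W
Step 2 — 2 * pi * n = 2 * pi * 4.08 = 25.635396
Step 3 — Q = 1232500.0 / 25.635396 ≈ 48078 N·m (5 s.f.)

48078 N·m


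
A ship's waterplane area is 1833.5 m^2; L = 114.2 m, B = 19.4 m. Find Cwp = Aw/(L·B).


Formula: Cwp = Aw / (L * B)
Step 1 — L * B = 114.2 * 19.4 = 2215.48 m^2
Step 2 — Cwp = 1833.5 / 2215.48 ≈ 0.82759 (5 s.f.)

0.82759


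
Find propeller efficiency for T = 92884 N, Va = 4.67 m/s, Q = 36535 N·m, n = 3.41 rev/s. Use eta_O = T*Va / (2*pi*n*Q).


Formula: eta = T * Va / (2 * pi * n * Q)
Step 1 — numerator = T * Va = 92884 * 4.67 = 433768.28
Step 2 — 2 * pi * n = 2 * pi * 3.41 = 21.425662
Step 3 — denominator = 21.425662 * 36535 = 782786.56
Step 4 — eta = 433768.28 / 782786.56 ≈ 0.55413 (5 s.f.)

0.55413


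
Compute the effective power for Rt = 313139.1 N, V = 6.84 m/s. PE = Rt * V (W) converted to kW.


Formula: PE = Rt * V / 1000 (kW)
Step 1 — PE (W) = 313139.1 * 6.84 = 2141871.444 W
Step 2 — PE (kW) = 2141871.444 / 1000 ≈ 2141.9 kW (5 s.f.)

2141.9 kW


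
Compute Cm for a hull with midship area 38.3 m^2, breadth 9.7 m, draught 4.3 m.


Formula: Cm = Am / (B * T)
Step 1 — B * T = 9.7 * 4.3 = 41.71 m^2
Step 2 — Cm = 38.3 / 41.71 ≈ 0.91825 (5 s.f.)

0.91825


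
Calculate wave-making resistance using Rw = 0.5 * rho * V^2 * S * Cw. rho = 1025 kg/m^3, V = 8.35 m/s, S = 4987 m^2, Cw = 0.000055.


Formula: Rw = 0.5 * rho * V^2 * S * Cw
Step 1 — V^2 = 8.35^2 = 69.7225
Step 2 — 0.5 * rho * V^2 = 0.5 * 1025 * 69.7225 = 35732.78125
Step 3 — Rw = 35732.78125 * 4987 * 0.000055 ≈ 9801.0 N (5 s.f.)

9801.0 N


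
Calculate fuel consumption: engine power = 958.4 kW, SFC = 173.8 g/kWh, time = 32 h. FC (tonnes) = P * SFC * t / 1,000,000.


Formula: FC (tonnes) = P * SFC * t / 1,000,000
Step 1 — P * SFC * t = 958.4 * 173.8 * 32 = 5330237.44 g
Step 2 — FC (tonnes) = 5330237.44 / 1,000,000 ≈ 5.3302 tonnes (5 s.f.)

5.3302 tonnes


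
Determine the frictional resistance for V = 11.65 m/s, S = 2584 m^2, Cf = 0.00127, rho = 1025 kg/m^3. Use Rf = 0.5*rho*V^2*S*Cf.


Formula: Rf = 0.5 * rho * V^2 * S * Cf
Step 1 — V^2 = 11.65^2 = 135.7225
Step 2 — 0.5 * rho * V^2 = 0.5 * 1025 * 135.7225 = 69557.78125
Step 3 — Rf = 69557.78125 * 2584 * 0.00127 ≈ 228270 N (5 s.f.)

228270 N


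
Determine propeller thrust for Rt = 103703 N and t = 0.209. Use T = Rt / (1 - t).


Formula: T = Rt / (1 - t)
Step 1 — (1 - t) = 1 - 0.209 = 0.791
Step 2 — T = 103703 / 0.791 ≈ 131100 N (5 s.f.)

131100 N


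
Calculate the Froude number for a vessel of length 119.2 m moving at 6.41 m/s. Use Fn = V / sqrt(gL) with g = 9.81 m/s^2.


Formula: Fn = V / sqrt(g * L)
Step 1 — g * L = 9.81 * 119.2 = 1169.352
Step 2 — sqrt(g * L) = sqrt(1169.352) = 34.195789
Step 3 — Fn = 6.41 / 34.195789 ≈ 0.18745 (5 s.f.)

0.18745


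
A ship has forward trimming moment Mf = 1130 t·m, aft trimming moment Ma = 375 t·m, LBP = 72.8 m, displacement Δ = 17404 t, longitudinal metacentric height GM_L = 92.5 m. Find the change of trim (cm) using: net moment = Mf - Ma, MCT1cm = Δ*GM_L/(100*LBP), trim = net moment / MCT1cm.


Formula: net trimming moment = Mf - Ma; MCT1cm = Δ*GM_L/(100*LBP); trim = net moment / MCT1cm
Step 1 — net trimming moment = 1130 - 375 = 755 t·m
Step 2 — MCT1cm = 17404 * 92.5 / (100 * 72.8) = 221.136 t·m/cm
Step 3 — trim = 755 / 221.136 ≈ 3.4142 cm (5 s.f.)

3.4142 cm


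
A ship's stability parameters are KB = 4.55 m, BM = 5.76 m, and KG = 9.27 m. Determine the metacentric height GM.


Formula: GM = KB + BM - KG
Step 1 — KM = KB + BM = 4.55 + 5.76 = 10.31 m
Step 2 — GM = KM - KG = 10.31 - 9.27 = 1.04 m

1.04 m


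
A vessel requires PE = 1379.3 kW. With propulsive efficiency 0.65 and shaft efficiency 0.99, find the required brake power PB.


Formula: PB = PE / (eta_D * eta_S)
Step 1 — combined efficiency = eta_D * eta_S = 0.65 * 0.99 = 0.6435
Step 2 — PB = 1379.3 / 0.6435 ≈ 2143.4 kW (5 s.f.)

2143.4 kW


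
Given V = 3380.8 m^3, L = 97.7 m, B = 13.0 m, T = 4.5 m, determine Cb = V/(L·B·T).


Formula: Cb = V / (L * B * T)
Step 1 — L * B * T = 97.7 * 13.0 * 4.5 = 5715.45 m^3
Step 2 — Cb = 3380.8 / 5715.45 ≈ 0.59152 (5 s.f.)

0.59152


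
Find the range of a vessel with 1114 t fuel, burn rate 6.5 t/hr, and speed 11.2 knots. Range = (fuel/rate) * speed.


Formula: endurance = fuel / rate; range = endurance * speed
Step 1 — endurance = 1114 / 6.5 = 171.3846 hours
Step 2 — range = 171.3846 * 11.2 ≈ 1919.5 nautical miles (5 s.f.)

1919.5 NM


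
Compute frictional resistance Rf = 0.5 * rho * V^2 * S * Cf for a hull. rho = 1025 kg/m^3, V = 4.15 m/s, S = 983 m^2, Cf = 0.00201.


Formula: Rf = 0.5 * rho * V^2 * S * Cf
Step 1 — V^2 = 4.15^2 = 17.2225
Step 2 — 0.5 * rho * V^2 = 0.5 * 1025 * 17.2225 = 8826.53125
Step 3 — Rf = 8826.53125 * 983 * 0.00201 ≈ 17440 N (5 s.f.)

17440 N


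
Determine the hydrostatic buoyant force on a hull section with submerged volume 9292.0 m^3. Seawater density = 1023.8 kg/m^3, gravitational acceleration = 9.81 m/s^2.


Formula: Fb = rho * g * V
Substituting: Fb = 1023.8 * 9.81 * 9292.0
Intermediate: 1023.8 * 9.81 = 10043.478
Result: Fb = 10043.478 * 9292.0 ≈ 93324000 N (5 s.f.)

93324000 N


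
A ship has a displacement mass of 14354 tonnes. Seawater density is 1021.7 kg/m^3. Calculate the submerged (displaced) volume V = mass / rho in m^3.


Formula: V = mass / rho
Step 1 — convert tonnes to kg: 14354 t * 1000 = 14354000 kg
Step 2 — V = 14354000 / 1021.7 ≈ 14049 m^3 (5 s.f.)

14049 m^3


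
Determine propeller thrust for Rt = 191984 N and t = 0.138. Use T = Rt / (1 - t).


Formula: T = Rt / (1 - t)
Step 1 — (1 - t) = 1 - 0.138 = 0.862
Step 2 — T = 191984 / 0.862 ≈ 222720 N (5 s.f.)

222720 N


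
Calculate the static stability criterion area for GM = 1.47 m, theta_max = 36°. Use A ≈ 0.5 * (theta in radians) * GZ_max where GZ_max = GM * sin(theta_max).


Formula: GZ_max = GM * sin(theta); Area = 0.5 * theta_rad * GZ_max
Step 1 — GZ_max = 1.47 * sin(36°) = 1.47 * 0.587785 = 0.864044 m
Step 2 — theta_rad = 36 * pi/180 = 0.628319 rad
Step 3 — Area = 0.5 * 0.628319 * 0.864044 ≈ 0.27145 m·rad (5 s.f.)

0.27145 m·rad


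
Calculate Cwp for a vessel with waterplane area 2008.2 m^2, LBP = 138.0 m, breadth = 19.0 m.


Formula: Cwp = Aw / (L * B)
Step 1 — L * B = 138.0 * 19.0 = 2622.0 m^2
Step 2 — Cwp = 2008.2 / 2622.0 ≈ 0.76590 (5 s.f.)

0.76590


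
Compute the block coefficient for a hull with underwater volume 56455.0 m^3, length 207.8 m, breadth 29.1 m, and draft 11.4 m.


Formula: Cb = V / (L * B * T)
Step 1 — L * B * T = 207.8 * 29.1 * 11.4 = 68935.572 m^3
Step 2 — Cb = 56455.0 / 68935.572 ≈ 0.81895 (5 s.f.)

0.81895


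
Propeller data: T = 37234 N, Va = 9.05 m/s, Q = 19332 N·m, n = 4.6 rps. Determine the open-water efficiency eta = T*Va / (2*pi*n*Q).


Formula: eta = T * Va / (2 * pi * n * Q)
Step 1 — numerator = T * Va = 37234 * 9.05 = 336967.7
Step 2 — 2 * pi * n = 2 * pi * 4.6 = 28.902652
Step 3 — denominator = 28.902652 * 19332 = 558746.07
Step 4 — eta = 336967.7 / 558746.07 ≈ 0.60308 (5 s.f.)

0.60308


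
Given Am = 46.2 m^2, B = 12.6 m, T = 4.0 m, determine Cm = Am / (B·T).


Formula: Cm = Am / (B * T)
Step 1 — B * T = 12.6 * 4.0 = 50.4 m^2
Step 2 — Cm = 46.2 / 50.4 ≈ 0.91667 (5 s.f.)

0.91667


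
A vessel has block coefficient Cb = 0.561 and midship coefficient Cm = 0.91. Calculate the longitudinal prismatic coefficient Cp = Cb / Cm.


Formula: Cp = Cb / Cm
Substituting: Cp = 0.561 / 0.91
Result: Cp ≈ 0.61648 (5 s.f.)

0.61648


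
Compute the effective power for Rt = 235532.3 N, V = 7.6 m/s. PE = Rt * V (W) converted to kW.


Formula: PE = Rt * V / 1000 (kW)
Step 1 — PE (W) = 235532.3 * 7.6 = 1790045.48 W
Step 2 — PE (kW) = 1790045.48 / 1000 ≈ 1790.0 kW (5 s.f.)

1790.0 kW


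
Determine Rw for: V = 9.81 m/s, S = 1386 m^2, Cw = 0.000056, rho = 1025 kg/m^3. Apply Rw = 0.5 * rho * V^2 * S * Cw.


Formula: Rw = 0.5 * rho * V^2 * S * Cw
Step 1 — V^2 = 9.81^2 = 96.2361
Step 2 — 0.5 * rho * V^2 = 0.5 * 1025 * 96.2361 = 49321.00125
Step 3 — Rw = 49321.00125 * 1386 * 0.000056 ≈ 3828.1 N (5 s.f.)

3828.1 N


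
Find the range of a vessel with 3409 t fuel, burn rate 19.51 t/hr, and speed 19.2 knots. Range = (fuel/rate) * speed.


Formula: endurance = fuel / rate; range = endurance * speed
Step 1 — endurance = 3409 / 19.51 = 174.7309 hours
Step 2 — range = 174.7309 * 19.2 ≈ 3354.8 nautical miles (5 s.f.)

3354.8 NM


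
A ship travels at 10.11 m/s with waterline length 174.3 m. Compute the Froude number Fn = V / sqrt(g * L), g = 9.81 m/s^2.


Formula: Fn = V / sqrt(g * L)
Step 1 — g * L = 9.81 * 174.3 = 1709.883
Step 2 — sqrt(g * L) = sqrt(1709.883) = 41.350732
Step 3 — Fn = 10.11 / 41.350732 ≈ 0.24449 (5 s.f.)

0.24449


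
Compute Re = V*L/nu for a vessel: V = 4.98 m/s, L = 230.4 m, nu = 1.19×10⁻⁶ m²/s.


Formula: Re = V * L / nu
Step 1 — V * L = 4.98 * 230.4 = 1147.392 m^2/s
Step 2 — Re = 1147.392 / 1.19e-6 = 9.64e+08

9.64e+08


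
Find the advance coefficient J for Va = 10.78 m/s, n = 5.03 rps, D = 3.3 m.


Formula: J = Va / (n * D)
Step 1 — n * D = 5.03 * 3.3 = 16.599
Step 2 — J = 10.78 / 16.599 ≈ 0.64944 (5 s.f.)

0.64944


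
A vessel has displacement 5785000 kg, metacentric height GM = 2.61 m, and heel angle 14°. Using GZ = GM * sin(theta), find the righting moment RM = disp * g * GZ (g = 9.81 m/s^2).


Formula: GZ = GM * sin(theta); RM = disp * g * GZ
Step 1 — GZ = 2.61 * sin(14°) = 2.61 * 0.241922 = 0.631416 m
Step 2 — RM = 5785000 * 9.81 * 0.631416 ≈ 35833000 N·m (5 s.f.)

35833000 N·m


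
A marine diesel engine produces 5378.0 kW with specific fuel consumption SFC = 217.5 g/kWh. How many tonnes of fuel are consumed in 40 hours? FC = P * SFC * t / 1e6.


Formula: FC (tonnes) = P * SFC * t / 1,000,000
Step 1 — P * SFC * t = 5378.0 * 217.5 * 40 = 46788600.0 g
Step 2 — FC (tonnes) = 46788600.0 / 1,000,000 ≈ 46.789 tonnes (5 s.f.)

46.789 tonnes


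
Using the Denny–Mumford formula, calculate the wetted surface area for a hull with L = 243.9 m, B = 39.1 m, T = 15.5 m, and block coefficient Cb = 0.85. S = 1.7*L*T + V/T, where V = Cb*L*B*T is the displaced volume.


Formula: S = 1.7*L*T + V/T with V = Cb*L*B*T, i.e. S = L * (1.7*T + Cb*B)
Step 1 — 1.7*T = 1.7 * 15.5 = 26.35 m
Step 2 — Cb*B = 0.85 * 39.1 = 33.235 m
Step 3 — 1.7*T + Cb*B = 26.35 + 33.235 = 59.585 m
Step 4 — S = 243.9 * 59.585 ≈ 14533 m^2 (5 s.f.)

14533 m^2


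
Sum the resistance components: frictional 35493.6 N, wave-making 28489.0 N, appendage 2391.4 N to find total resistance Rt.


Formula: Rt = Rf + Rw + Ra
Substituting: Rt = 35493.6 + 28489.0 + 2391.4
Result: Rt = 66374.0 N

66374.0 N


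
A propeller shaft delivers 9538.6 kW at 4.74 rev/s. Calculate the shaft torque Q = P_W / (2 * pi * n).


Formula: Q = P_W / (2 * pi * n)
Step 1 — P_W = 9538.6 kW * 1000 = 9538600.0 W
Step 2 — 2 * pi * n = 2 * pi * 4.74 = 29.782298
Step 3 — Q = 9538600.0 / 29.782298 ≈ 320280 N·m (5 s.f.)

320280 N·m


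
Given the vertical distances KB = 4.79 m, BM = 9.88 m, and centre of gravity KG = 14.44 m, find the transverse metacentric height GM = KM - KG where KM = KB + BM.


Formula: GM = KB + BM - KG
Step 1 — KM = KB + BM = 4.79 + 9.88 = 14.67 m
Step 2 — GM = KM - KG = 14.67 - 14.44 = 0.23 m

0.23 m


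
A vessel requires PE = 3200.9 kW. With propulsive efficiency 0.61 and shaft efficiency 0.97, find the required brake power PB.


Formula: PB = PE / (eta_D * eta_S)
Step 1 — combined efficiency = eta_D * eta_S = 0.61 * 0.97 = 0.5917
Step 2 — PB = 3200.9 / 0.5917 ≈ 5409.7 kW (5 s.f.)

5409.7 kW


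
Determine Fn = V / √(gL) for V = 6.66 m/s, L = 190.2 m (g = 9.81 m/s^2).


Formula: Fn = V / sqrt(g * L)
Step 1 — g * L = 9.81 * 190.2 = 1865.862
Step 2 — sqrt(g * L) = sqrt(1865.862) = 43.195625
Step 3 — Fn = 6.66 / 43.195625 ≈ 0.15418 (5 s.f.)

0.15418


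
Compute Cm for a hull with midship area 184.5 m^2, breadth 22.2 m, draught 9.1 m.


Formula: Cm = Am / (B * T)
Step 1 — B * T = 22.2 * 9.1 = 202.02 m^2
Step 2 — Cm = 184.5 / 202.02 ≈ 0.91328 (5 s.f.)

0.91328


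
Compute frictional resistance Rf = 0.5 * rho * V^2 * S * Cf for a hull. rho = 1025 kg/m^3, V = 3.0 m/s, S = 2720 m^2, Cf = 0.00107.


Formula: Rf = 0.5 * rho * V^2 * S * Cf
Step 1 — V^2 = 3.0^2 = 9.0
Step 2 — 0.5 * rho * V^2 = 0.5 * 1025 * 9.0 = 4612.5
Step 3 — Rf = 4612.5 * 2720 * 0.00107 ≈ 13424 N (5 s.f.)

13424 N


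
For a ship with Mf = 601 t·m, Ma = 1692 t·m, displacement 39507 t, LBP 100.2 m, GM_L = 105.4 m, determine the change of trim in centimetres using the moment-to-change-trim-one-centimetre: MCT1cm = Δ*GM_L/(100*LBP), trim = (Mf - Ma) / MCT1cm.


Formula: net trimming moment = Mf - Ma; MCT1cm = Δ*GM_L/(100*LBP); trim = net moment / MCT1cm
Step 1 — net trimming moment = 601 - 1692 = -1091 t·m
Step 2 — MCT1cm = 39507 * 105.4 / (100 * 100.2) = 415.5726 t·m/cm
Step 3 — trim = -1091 / 415.5726 ≈ -2.6253 cm (5 s.f.)

-2.6253 cm


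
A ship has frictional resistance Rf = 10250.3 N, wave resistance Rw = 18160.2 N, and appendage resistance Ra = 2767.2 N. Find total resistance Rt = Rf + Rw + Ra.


Formula: Rt = Rf + Rw + Ra
Substituting: Rt = 10250.3 + 18160.2 + 2767.2
Result: Rt = 31177.7 N

31177.7 N


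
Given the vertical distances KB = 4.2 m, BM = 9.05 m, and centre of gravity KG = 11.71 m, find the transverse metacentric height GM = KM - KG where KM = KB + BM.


Formula: GM = KB + BM - KG
Step 1 — KM = KB + BM = 4.2 + 9.05 = 13.25 m
Step 2 — GM = KM - KG = 13.25 - 11.71 = 1.54 m

1.54 m


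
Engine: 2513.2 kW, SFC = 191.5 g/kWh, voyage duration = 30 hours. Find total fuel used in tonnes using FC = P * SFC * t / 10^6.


Formula: FC (tonnes) = P * SFC * t / 1,000,000
Step 1 — P * SFC * t = 2513.2 * 191.5 * 30 = 14438334.0 g
Step 2 — FC (tonnes) = 14438334.0 / 1,000,000 ≈ 14.438 tonnes (5 s.f.)

14.438 tonnes


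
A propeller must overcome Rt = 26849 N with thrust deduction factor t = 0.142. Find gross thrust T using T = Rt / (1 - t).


Formula: T = Rt / (1 - t)
Step 1 — (1 - t) = 1 - 0.142 = 0.858
Step 2 — T = 26849 / 0.858 ≈ 31293 N (5 s.f.)

31293 N


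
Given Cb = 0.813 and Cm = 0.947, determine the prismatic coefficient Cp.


Formula: Cp = Cb / Cm
Substituting: Cp = 0.813 / 0.947
Result: Cp ≈ 0.85850 (5 s.f.)

0.85850


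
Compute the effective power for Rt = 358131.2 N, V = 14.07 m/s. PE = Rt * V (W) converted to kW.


Formula: PE = Rt * V / 1000 (kW)
Step 1 — PE (W) = 358131.2 * 14.07 = 5038905.984 W
Step 2 — PE (kW) = 5038905.984 / 1000 ≈ 5038.9 kW (5 s.f.)

5038.9 kW


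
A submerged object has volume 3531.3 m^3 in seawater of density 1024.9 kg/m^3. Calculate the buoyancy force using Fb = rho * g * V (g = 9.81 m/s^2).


Formula: Fb = rho * g * V
Substituting: Fb = 1024.9 * 9.81 * 3531.3
Intermediate: 1024.9 * 9.81 = 10054.269
Result: Fb = 10054.269 * 3531.3 ≈ 35505000 N (5 s.f.)

35505000 N


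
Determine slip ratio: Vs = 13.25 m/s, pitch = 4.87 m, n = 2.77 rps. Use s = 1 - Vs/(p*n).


Formula: s = 1 - Vs / (p * n)
Step 1 — p * n = 4.87 * 2.77 = 13.4899
Step 2 — Vs / (p*n) = 13.25 / 13.4899 = 0.982216 (6 d.p.)
Step 3 — s = 1 - 0.982216 = 0.017784

0.017784


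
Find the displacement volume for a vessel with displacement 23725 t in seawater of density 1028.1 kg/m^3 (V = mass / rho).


Formula: V = mass / rho
Step 1 — convert tonnes to kg: 23725 t * 1000 = 23725000 kg
Step 2 — V = 23725000 / 1028.1 ≈ 23077 m^3 (5 s.f.)

23077 m^3


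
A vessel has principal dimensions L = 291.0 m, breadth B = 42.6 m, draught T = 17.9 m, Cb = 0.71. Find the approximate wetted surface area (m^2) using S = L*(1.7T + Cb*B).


Formula: S = 1.7*L*T + V/T with V = Cb*L*B*T, i.e. S = L * (1.7*T + Cb*B)
Step 1 — 1.7*T = 1.7 * 17.9 = 30.43 m
Step 2 — Cb*B = 0.71 * 42.6 = 30.246 m
Step 3 — 1.7*T + Cb*B = 30.43 + 30.246 = 60.676 m
Step 4 — S = 291.0 * 60.676 ≈ 17657 m^2 (5 s.f.)

17657 m^2


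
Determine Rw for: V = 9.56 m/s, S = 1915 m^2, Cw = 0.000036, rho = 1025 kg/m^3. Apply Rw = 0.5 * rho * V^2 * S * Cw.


Formula: Rw = 0.5 * rho * V^2 * S * Cw
Step 1 — V^2 = 9.56^2 = 91.3936
Step 2 — 0.5 * rho * V^2 = 0.5 * 1025 * 91.3936 = 46839.22
Step 3 — Rw = 46839.22 * 1915 * 0.000036 ≈ 3229.1 N (5 s.f.)

3229.1 N


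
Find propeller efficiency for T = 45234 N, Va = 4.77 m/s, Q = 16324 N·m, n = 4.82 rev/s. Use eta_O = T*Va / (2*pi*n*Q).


Formula: eta = T * Va / (2 * pi * n * Q)
Step 1 — numerator = T * Va = 45234 * 4.77 = 215766.18
Step 2 — 2 * pi * n = 2 * pi * 4.82 = 30.284953
Step 3 — denominator = 30.284953 * 16324 = 494371.57
Step 4 — eta = 215766.18 / 494371.57 ≈ 0.43645 (5 s.f.)

0.43645


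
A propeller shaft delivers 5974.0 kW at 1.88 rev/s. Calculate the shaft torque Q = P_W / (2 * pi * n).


Formula: Q = P_W / (2 * pi * n)
Step 1 — P_W = 5974.0 kW * 1000 = 5974000.0 W
Step 2 — 2 * pi * n = 2 * pi * 1.88 = 11.812388
Step 3 — Q = 5974000.0 / 11.812388 ≈ 505740 N·m (5 s.f.)

505740 N·m


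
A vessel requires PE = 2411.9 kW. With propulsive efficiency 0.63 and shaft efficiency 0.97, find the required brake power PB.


Formula: PB = PE / (eta_D * eta_S)
Step 1 — combined efficiency = eta_D * eta_S = 0.63 * 0.97 = 0.6111
Step 2 — PB = 2411.9 / 0.6111 ≈ 3946.8 kW (5 s.f.)

3946.8 kW


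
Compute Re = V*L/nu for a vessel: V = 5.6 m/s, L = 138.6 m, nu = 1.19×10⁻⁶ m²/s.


Formula: Re = V * L / nu
Step 1 — V * L = 5.6 * 138.6 = 776.16 m^2/s
Step 2 — Re = 776.16 / 1.19e-6 = 6.52e+08

6.52e+08


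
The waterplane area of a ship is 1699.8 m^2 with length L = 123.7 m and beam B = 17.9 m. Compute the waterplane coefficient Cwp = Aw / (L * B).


Formula: Cwp = Aw / (L * B)
Step 1 — L * B = 123.7 * 17.9 = 2214.23 m^2
Step 2 — Cwp = 1699.8 / 2214.23 ≈ 0.76767 (5 s.f.)

0.76767


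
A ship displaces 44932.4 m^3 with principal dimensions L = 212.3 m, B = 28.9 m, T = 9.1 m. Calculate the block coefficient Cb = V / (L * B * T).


Formula: Cb = V / (L * B * T)
Step 1 — L * B * T = 212.3 * 28.9 * 9.1 = 55832.777 m^3
Step 2 — Cb = 44932.4 / 55832.777 ≈ 0.80477 (5 s.f.)

0.80477


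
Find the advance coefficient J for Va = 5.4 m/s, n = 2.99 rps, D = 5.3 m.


Formula: J = Va / (n * D)
Step 1 — n * D = 2.99 * 5.3 = 15.847
Step 2 — J = 5.4 / 15.847 ≈ 0.34076 (5 s.f.)

0.34076


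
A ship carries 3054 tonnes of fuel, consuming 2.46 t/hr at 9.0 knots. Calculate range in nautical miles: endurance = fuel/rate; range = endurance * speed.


Formula: endurance = fuel / rate; range = endurance * speed
Step 1 — endurance = 3054 / 2.46 = 1241.4634 hours
Step 2 — range = 1241.4634 * 9.0 ≈ 11173 nautical miles (5 s.f.)

11173 NM


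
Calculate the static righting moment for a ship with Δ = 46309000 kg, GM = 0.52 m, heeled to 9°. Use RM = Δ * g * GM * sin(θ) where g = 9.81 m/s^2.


Formula: GZ = GM * sin(theta); RM = disp * g * GZ
Step 1 — GZ = 0.52 * sin(9°) = 0.52 * 0.156434 = 0.081346 m
Step 2 — RM = 46309000 * 9.81 * 0.081346 ≈ 36955000 N·m (5 s.f.)

36955000 N·m


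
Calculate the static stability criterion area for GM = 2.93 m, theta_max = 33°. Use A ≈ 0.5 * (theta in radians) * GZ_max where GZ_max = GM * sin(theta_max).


Formula: GZ_max = GM * sin(theta); Area = 0.5 * theta_rad * GZ_max
Step 1 — GZ_max = 2.93 * sin(33°) = 2.93 * 0.544639 = 1.595792 m
Step 2 — theta_rad = 33 * pi/180 = 0.575959 rad
Step 3 — Area = 0.5 * 0.575959 * 1.595792 ≈ 0.45956 m·rad (5 s.f.)

0.45956 m·rad


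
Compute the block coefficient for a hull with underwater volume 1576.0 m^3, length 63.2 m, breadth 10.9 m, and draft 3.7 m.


Formula: Cb = V / (L * B * T)
Step 1 — L * B * T = 63.2 * 10.9 * 3.7 = 2548.856 m^3
Step 2 — Cb = 1576.0 / 2548.856 ≈ 0.61832 (5 s.f.)

0.61832
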